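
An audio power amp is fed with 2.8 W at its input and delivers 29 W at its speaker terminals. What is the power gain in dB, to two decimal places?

Power is a power quantity, so gain = 10·log₁₀(P_out/P_in).
10·log₁₀(29/2.8) = 10·log₁₀(10.36) = 10.15 dB.

10.15 dB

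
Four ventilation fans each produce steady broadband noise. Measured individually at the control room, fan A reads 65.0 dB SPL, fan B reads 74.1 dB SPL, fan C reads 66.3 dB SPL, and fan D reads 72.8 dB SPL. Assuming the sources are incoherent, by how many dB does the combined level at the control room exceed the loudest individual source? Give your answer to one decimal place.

3.1 dB

Incoherent sources sum as intensities:
L_total = 10·log₁₀(10^(65.0/10) + 10^(74.1/10) + 10^(66.3/10) + 10^(72.8/10)) = 77.18 dB SPL.
Excess over the loudest (74.1 dB): 77.18 − 74.1 = 3.1 dB.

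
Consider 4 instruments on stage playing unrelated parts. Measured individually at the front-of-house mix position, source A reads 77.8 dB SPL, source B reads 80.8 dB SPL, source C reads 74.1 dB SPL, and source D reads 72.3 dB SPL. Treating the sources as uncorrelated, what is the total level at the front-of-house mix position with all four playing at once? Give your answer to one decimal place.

Add the sources as powers (linear), then convert back to dB:
L_total = 10·log₁₀(10^(77.8/10) + 10^(80.8/10) + 10^(74.1/10) + 10^(72.3/10)) = 10·log₁₀(223200000) = 83.5 dB SPL.

83.5 dB SPL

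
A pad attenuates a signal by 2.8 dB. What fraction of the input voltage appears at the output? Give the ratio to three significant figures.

0.724

Voltage ratio = 10^(dB/20).
10^(-2.8/20) = 10^(-0.1400) = 0.724.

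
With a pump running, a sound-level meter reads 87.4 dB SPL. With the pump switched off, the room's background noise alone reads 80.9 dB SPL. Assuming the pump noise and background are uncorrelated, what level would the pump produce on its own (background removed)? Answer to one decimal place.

Subtract intensities: L_src = 10·log₁₀(10^(L_total/10) − 10^(L_bg/10)).
L_src = 10·log₁₀(10^(87.4/10) − 10^(80.9/10)) = 10·log₁₀(426500000) = 86.3 dB SPL.

86.3 dB SPL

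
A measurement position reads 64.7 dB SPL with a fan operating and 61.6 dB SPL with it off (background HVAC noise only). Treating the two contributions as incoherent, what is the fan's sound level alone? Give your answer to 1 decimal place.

61.8 dB SPL

Subtract intensities: L_src = 10·log₁₀(10^(L_total/10) − 10^(L_bg/10)).
L_src = 10·log₁₀(10^(64.7/10) − 10^(61.6/10)) = 10·log₁₀(1506000) = 61.8 dB SPL.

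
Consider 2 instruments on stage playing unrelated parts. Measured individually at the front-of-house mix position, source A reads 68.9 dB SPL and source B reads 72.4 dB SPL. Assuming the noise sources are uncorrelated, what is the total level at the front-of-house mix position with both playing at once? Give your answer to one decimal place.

74.0 dB SPL

Uncorrelated sources add in intensity (power), not in dB.
L_total = 10·log₁₀(10^(68.9/10) + 10^(72.4/10)) = 10·log₁₀(25140000) = 74.0 dB SPL.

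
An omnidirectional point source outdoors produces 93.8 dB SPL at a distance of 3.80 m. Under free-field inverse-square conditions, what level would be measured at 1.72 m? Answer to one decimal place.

For a point source in a free field, ΔL = −20·log₁₀(d₂/d₁).
ΔL = −20·log₁₀(1.72/3.80) = 6.89 dB, so L₂ = 93.8 + (6.89) = 100.7 dB SPL.

100.7 dB SPL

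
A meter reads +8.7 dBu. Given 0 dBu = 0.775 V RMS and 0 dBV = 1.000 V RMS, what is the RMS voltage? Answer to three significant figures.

V = 0.775 V × 10^(+8.7/20).
= 0.775 × 2.723 = 2.11 V.

2.11 V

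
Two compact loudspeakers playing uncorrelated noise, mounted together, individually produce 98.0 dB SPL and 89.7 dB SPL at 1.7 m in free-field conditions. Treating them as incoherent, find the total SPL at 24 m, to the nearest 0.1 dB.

Combined at 1.7 m: 10·log₁₀(10^(98.0/10)+10^(89.7/10)) = 98.60 dB SPL.
Then apply −20·log₁₀(24/1.7) = -23.00 dB → 75.6 dB SPL.

75.6 dB SPL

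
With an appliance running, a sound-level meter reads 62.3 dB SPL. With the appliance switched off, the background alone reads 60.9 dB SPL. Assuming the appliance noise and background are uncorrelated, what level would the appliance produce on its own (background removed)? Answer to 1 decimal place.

Background correction is a power subtraction:
L_src = 10·log₁₀(10^(62.3/10) − 10^(60.9/10)) = 10·log₁₀(468000) = 56.7 dB SPL.

56.7 dB SPL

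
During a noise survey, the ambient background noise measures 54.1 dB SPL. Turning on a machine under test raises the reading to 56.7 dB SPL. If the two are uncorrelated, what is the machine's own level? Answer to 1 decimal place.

53.2 dB SPL

Subtract intensities: L_src = 10·log₁₀(10^(L_total/10) − 10^(L_bg/10)).
L_src = 10·log₁₀(10^(56.7/10) − 10^(54.1/10)) = 10·log₁₀(210700) = 53.2 dB SPL.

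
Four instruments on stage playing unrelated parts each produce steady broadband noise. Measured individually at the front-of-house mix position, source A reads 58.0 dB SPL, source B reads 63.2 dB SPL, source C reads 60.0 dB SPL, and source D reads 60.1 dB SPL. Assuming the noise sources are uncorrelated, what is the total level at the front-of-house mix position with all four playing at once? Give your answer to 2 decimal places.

66.76 dB SPL

Add the sources as powers (linear), then convert back to dB:
L_total = 10·log₁₀(10^(58.0/10) + 10^(63.2/10) + 10^(60.0/10) + 10^(60.1/10)) = 10·log₁₀(4744000) = 66.76 dB SPL.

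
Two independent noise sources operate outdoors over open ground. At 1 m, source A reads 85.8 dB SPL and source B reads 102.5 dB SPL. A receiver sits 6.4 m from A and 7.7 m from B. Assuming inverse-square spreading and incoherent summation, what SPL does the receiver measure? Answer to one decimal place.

At the listener: L_A = 85.8 − 20·log₁₀(6.4) = 69.68 dB; L_B = 102.5 − 20·log₁₀(7.7) = 84.77 dB.
Combined: 10·log₁₀(10^(69.68/10)+10^(84.77/10)) = 84.9 dB SPL.

84.9 dB SPL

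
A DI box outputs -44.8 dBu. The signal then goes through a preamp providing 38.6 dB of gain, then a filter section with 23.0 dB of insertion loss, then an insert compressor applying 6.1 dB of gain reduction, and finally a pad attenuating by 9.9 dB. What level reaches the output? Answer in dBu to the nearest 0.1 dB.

-45.2 dBu

Cascaded gains and losses add directly in dB.
-44.8 + 38.6 − 23.0 − 6.1 − 9.9 = -45.2 dBu.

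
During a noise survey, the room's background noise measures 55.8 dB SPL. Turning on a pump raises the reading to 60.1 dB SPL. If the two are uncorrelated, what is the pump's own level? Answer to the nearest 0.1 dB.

Background correction is a power subtraction:
L_src = 10·log₁₀(10^(60.1/10) − 10^(55.8/10)) = 10·log₁₀(643100) = 58.1 dB SPL.

58.1 dB SPL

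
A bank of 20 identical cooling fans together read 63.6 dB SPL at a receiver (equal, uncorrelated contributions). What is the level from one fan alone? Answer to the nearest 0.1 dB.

50.6 dB SPL

20 equal incoherent sources add 10·log₁₀(20) = 13.01 dB over one source.
L_one = 63.6 − 13.01 = 50.6 dB SPL.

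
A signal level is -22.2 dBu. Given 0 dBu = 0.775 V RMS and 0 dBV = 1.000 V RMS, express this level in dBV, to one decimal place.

The offset between the scales is 20·log₁₀(0.775/1.000) = −2.214 dB.
So dBV = -22.2 − 2.214 = -24.4 dBV.

-24.4 dBV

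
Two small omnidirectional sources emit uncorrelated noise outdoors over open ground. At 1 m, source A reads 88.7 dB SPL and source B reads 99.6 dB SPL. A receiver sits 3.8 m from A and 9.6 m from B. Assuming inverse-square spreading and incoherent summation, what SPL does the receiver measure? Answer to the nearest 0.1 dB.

81.8 dB SPL

At the listener: L_A = 88.7 − 20·log₁₀(3.8) = 77.10 dB; L_B = 99.6 − 20·log₁₀(9.6) = 79.95 dB.
Combined: 10·log₁₀(10^(77.10/10)+10^(79.95/10)) = 81.8 dB SPL.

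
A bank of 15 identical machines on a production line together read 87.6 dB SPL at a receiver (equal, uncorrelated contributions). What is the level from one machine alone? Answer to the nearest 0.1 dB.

75.8 dB SPL

15 equal incoherent sources add 10·log₁₀(15) = 11.76 dB over one source.
L_one = 87.6 − 11.76 = 75.8 dB SPL.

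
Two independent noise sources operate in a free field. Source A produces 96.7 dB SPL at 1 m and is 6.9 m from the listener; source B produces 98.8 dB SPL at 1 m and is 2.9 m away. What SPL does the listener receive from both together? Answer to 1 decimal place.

90.0 dB SPL

At the listener: L_A = 96.7 − 20·log₁₀(6.9) = 79.92 dB; L_B = 98.8 − 20·log₁₀(2.9) = 89.55 dB.
Combined: 10·log₁₀(10^(79.92/10)+10^(89.55/10)) = 90.0 dB SPL.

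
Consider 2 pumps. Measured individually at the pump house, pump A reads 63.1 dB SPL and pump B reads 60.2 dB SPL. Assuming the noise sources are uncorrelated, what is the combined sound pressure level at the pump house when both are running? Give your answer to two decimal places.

64.90 dB SPL

Incoherent sources sum as intensities:
L_total = 10·log₁₀(10^(63.1/10) + 10^(60.2/10)) = 10·log₁₀(3089000) = 64.90 dB SPL.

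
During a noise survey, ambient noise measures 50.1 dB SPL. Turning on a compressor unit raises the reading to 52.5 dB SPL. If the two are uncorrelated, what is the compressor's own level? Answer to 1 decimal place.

Subtract intensities: L_src = 10·log₁₀(10^(L_total/10) − 10^(L_bg/10)).
L_src = 10·log₁₀(10^(52.5/10) − 10^(50.1/10)) = 10·log₁₀(75500) = 48.8 dB SPL.

48.8 dB SPL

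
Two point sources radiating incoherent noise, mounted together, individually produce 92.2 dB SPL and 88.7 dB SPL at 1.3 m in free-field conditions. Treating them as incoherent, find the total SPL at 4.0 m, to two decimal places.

Combined at 1.3 m: 10·log₁₀(10^(92.2/10)+10^(88.7/10)) = 93.804 dB SPL.
Then apply −20·log₁₀(4.0/1.3) = -9.762 dB → 84.04 dB SPL.

84.04 dB SPL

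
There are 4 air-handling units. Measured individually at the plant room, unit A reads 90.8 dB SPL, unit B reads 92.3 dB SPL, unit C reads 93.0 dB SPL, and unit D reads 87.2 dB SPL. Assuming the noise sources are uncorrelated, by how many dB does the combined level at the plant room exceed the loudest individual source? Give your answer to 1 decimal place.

4.3 dB

Uncorrelated sources add in intensity (power), not in dB.
L_total = 10·log₁₀(10^(90.8/10) + 10^(92.3/10) + 10^(93.0/10) + 10^(87.2/10)) = 97.34 dB SPL.
Excess over the loudest (93.0 dB): 97.34 − 93.0 = 4.3 dB.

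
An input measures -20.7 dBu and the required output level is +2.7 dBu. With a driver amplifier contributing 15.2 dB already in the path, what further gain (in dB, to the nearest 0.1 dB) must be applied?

The required make-up gain is the shortfall in the dB sum.
G = +2.7 − (-20.7) − 15.2 = 8.2 dB.

8.2 dB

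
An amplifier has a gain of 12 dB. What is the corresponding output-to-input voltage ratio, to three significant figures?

3.98

Voltage ratio = 10^(dB/20).
10^(12/20) = 10^(0.6000) = 3.98.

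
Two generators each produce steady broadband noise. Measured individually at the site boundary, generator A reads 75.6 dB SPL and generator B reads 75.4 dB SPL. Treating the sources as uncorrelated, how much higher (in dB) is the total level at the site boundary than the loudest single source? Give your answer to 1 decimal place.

Uncorrelated sources add in intensity (power), not in dB.
L_total = 10·log₁₀(10^(75.6/10) + 10^(75.4/10)) = 78.51 dB SPL.
Excess over the loudest (75.6 dB): 78.51 − 75.6 = 2.9 dB.

2.9 dB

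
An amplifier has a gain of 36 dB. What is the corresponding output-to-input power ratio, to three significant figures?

Power ratio = 10^(dB/10).
10^(36/10) = 10^(3.600) = 3980.

3980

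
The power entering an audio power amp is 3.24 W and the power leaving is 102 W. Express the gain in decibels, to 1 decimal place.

For a power ratio, dB = 10·log₁₀(P₂/P₁).
10·log₁₀(102/3.24) = 10·log₁₀(31.48) = 15.0 dB.

15.0 dB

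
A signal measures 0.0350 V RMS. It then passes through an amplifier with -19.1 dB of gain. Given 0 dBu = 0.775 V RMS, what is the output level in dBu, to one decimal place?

Input level: 20·log₁₀(0.0350/0.775) = -26.90 dBu.
Output: -26.90 − 19.1 = -46.0 dBu.

-46.0 dBu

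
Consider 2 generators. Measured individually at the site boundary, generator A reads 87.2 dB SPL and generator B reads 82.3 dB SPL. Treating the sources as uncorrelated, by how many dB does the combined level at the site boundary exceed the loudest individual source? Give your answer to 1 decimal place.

Incoherent sources sum as intensities:
L_total = 10·log₁₀(10^(87.2/10) + 10^(82.3/10)) = 88.42 dB SPL.
Excess over the loudest (87.2 dB): 88.42 − 87.2 = 1.2 dB.

1.2 dB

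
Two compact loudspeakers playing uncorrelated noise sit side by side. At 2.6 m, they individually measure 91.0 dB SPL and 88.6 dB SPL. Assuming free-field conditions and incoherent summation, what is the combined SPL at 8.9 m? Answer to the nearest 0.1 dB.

82.3 dB SPL

Combined at 2.6 m: 10·log₁₀(10^(91.0/10)+10^(88.6/10)) = 92.97 dB SPL.
Then apply −20·log₁₀(8.9/2.6) = -10.69 dB → 82.3 dB SPL.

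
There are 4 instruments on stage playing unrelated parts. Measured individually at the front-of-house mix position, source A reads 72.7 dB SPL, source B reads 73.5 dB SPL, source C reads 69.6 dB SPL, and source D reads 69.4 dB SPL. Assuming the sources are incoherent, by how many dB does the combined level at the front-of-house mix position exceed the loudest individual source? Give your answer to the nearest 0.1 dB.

4.2 dB

Add the sources as powers (linear), then convert back to dB:
L_total = 10·log₁₀(10^(72.7/10) + 10^(73.5/10) + 10^(69.6/10) + 10^(69.4/10)) = 77.70 dB SPL.
Excess over the loudest (73.5 dB): 77.70 − 73.5 = 4.2 dB.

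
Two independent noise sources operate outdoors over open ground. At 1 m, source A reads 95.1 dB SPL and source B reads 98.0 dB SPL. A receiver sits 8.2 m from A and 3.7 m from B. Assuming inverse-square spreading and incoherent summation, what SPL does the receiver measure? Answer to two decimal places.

At the listener: L_A = 95.1 − 20·log₁₀(8.2) = 76.824 dB; L_B = 98.0 − 20·log₁₀(3.7) = 86.636 dB.
Combined: 10·log₁₀(10^(76.824/10)+10^(86.636/10)) = 87.07 dB SPL.

87.07 dB SPL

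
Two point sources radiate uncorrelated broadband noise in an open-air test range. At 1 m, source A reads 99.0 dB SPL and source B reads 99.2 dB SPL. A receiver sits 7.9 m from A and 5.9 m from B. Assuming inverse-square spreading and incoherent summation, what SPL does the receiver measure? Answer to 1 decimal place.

At the listener: L_A = 99.0 − 20·log₁₀(7.9) = 81.05 dB; L_B = 99.2 − 20·log₁₀(5.9) = 83.78 dB.
Combined: 10·log₁₀(10^(81.05/10)+10^(83.78/10)) = 85.6 dB SPL.

85.6 dB SPL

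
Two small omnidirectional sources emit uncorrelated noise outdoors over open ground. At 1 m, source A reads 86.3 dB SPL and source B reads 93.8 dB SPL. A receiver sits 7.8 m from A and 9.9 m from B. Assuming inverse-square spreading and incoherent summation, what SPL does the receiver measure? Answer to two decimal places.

At the listener: L_A = 86.3 − 20·log₁₀(7.8) = 68.458 dB; L_B = 93.8 − 20·log₁₀(9.9) = 73.887 dB.
Combined: 10·log₁₀(10^(68.458/10)+10^(73.887/10)) = 74.98 dB SPL.

74.98 dB SPL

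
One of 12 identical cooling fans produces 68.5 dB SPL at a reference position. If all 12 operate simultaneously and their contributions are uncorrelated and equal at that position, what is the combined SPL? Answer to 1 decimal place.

12 equal incoherent sources raise the level by 10·log₁₀(12) = 10.79 dB.
L_total = 68.5 + 10.79 = 79.3 dB SPL.

79.3 dB SPL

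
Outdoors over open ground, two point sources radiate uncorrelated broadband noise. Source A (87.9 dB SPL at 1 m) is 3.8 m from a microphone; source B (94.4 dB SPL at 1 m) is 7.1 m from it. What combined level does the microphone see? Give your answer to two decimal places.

At the listener: L_A = 87.9 − 20·log₁₀(3.8) = 76.304 dB; L_B = 94.4 − 20·log₁₀(7.1) = 77.375 dB.
Combined: 10·log₁₀(10^(76.304/10)+10^(77.375/10)) = 79.88 dB SPL.

79.88 dB SPL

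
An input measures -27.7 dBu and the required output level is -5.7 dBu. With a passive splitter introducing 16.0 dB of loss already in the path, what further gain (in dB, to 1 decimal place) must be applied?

38.0 dB

The required make-up gain is the shortfall in the dB sum.
G = -5.7 − (-27.7) + 16.0 = 38.0 dB.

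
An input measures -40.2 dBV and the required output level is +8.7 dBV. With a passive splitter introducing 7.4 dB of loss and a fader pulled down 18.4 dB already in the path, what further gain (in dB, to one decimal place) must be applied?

74.7 dB

The required make-up gain is the shortfall in the dB sum.
G = +8.7 − (-40.2) + 7.4 + 18.4 = 74.7 dB.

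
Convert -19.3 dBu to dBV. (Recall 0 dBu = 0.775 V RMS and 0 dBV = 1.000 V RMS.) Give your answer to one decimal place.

-21.5 dBV

The offset between the scales is 20·log₁₀(0.775/1.000) = −2.214 dB.
So dBV = -19.3 − 2.214 = -21.5 dBV.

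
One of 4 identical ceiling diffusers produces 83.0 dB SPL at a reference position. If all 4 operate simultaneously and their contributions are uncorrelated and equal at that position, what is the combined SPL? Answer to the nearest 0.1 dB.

4 equal incoherent sources raise the level by 10·log₁₀(4) = 6.02 dB.
L_total = 83.0 + 6.02 = 89.0 dB SPL.

89.0 dB SPL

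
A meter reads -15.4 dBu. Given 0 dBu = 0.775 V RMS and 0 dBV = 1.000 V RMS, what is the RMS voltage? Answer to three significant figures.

0.132 V

V = 0.775 V × 10^(-15.4/20).
= 0.775 × 0.1698 = 0.132 V.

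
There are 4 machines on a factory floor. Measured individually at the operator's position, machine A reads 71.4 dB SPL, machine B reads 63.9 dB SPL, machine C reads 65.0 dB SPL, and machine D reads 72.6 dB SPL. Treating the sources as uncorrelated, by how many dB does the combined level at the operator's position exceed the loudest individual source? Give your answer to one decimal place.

3.2 dB

Add the sources as powers (linear), then convert back to dB:
L_total = 10·log₁₀(10^(71.4/10) + 10^(63.9/10) + 10^(65.0/10) + 10^(72.6/10)) = 75.75 dB SPL.
Excess over the loudest (72.6 dB): 75.75 − 72.6 = 3.2 dB.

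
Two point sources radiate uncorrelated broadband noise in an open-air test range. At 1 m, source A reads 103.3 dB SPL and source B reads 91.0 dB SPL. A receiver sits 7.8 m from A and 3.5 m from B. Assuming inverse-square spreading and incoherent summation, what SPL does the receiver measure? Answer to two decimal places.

At the listener: L_A = 103.3 − 20·log₁₀(7.8) = 85.458 dB; L_B = 91.0 − 20·log₁₀(3.5) = 80.119 dB.
Combined: 10·log₁₀(10^(85.458/10)+10^(80.119/10)) = 86.57 dB SPL.

86.57 dB SPL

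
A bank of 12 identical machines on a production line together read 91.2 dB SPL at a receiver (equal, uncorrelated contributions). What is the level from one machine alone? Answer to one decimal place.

12 equal incoherent sources add 10·log₁₀(12) = 10.79 dB over one source.
L_one = 91.2 − 10.79 = 80.4 dB SPL.

80.4 dB SPL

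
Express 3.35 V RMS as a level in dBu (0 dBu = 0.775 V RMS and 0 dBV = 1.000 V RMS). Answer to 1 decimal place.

+12.7 dBu

dBu = 20·log₁₀(V / 0.775 V).
20·log₁₀(3.35/0.775) = +12.7 dBu.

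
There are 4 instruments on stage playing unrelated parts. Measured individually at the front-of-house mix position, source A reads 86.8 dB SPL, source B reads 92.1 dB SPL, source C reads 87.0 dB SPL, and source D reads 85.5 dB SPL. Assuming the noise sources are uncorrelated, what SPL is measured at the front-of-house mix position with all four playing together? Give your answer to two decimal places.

94.71 dB SPL

Incoherent sources sum as intensities:
L_total = 10·log₁₀(10^(86.8/10) + 10^(92.1/10) + 10^(87.0/10) + 10^(85.5/10)) = 10·log₁₀(2956000000) = 94.71 dB SPL.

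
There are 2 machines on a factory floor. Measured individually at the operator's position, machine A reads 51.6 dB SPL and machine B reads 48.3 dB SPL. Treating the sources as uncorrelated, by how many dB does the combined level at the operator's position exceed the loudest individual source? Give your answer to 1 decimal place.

Uncorrelated sources add in intensity (power), not in dB.
L_total = 10·log₁₀(10^(51.6/10) + 10^(48.3/10)) = 53.27 dB SPL.
Excess over the loudest (51.6 dB): 53.27 − 51.6 = 1.7 dB.

1.7 dB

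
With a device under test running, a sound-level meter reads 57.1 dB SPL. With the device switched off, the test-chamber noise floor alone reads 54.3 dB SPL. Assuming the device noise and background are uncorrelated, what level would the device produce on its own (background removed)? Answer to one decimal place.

Remove the background by subtracting linear intensities:
L_src = 10·log₁₀(10^(57.1/10) − 10^(54.3/10)) = 10·log₁₀(243700) = 53.9 dB SPL.

53.9 dB SPL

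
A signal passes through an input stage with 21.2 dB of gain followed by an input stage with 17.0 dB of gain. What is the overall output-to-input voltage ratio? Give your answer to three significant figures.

81.3

Net gain = 21.2 + 17.0 = 38.2 dB.
Voltage ratio = 10^(38.2/20) = 81.3.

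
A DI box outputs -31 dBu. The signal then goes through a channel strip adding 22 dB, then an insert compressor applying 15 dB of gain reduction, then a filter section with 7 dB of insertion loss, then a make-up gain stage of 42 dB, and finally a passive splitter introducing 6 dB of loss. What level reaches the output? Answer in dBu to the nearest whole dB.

+5 dBu

Cascaded gains and losses add directly in dB.
-31 + 22 − 15 − 7 + 42 − 6 = +5 dBu.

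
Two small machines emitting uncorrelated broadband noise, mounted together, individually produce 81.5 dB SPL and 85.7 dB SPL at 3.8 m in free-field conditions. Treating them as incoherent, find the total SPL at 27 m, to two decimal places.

Combined at 3.8 m: 10·log₁₀(10^(81.5/10)+10^(85.7/10)) = 87.099 dB SPL.
Then apply −20·log₁₀(27/3.8) = -17.032 dB → 70.07 dB SPL.

70.07 dB SPL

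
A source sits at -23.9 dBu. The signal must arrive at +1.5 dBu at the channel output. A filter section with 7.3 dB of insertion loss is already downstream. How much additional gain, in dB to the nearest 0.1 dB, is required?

32.7 dB

The required make-up gain is the shortfall in the dB sum.
G = +1.5 − (-23.9) + 7.3 = 32.7 dB.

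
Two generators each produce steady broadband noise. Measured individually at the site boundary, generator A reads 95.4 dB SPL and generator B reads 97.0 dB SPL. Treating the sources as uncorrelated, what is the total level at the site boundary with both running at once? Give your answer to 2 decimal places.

99.28 dB SPL

Uncorrelated sources add in intensity (power), not in dB.
L_total = 10·log₁₀(10^(95.4/10) + 10^(97.0/10)) = 10·log₁₀(8479000000) = 99.28 dB SPL.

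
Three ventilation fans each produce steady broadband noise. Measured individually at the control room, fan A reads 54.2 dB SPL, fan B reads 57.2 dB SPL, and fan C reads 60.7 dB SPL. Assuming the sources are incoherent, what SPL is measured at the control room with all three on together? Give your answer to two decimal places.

Uncorrelated sources add in intensity (power), not in dB.
L_total = 10·log₁₀(10^(54.2/10) + 10^(57.2/10) + 10^(60.7/10)) = 10·log₁₀(1963000) = 62.93 dB SPL.

62.93 dB SPL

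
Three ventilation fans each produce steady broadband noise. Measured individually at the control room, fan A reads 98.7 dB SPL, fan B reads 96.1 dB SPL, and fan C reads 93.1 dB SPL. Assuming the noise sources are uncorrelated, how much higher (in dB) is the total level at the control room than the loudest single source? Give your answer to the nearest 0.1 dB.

2.6 dB

Uncorrelated sources add in intensity (power), not in dB.
L_total = 10·log₁₀(10^(98.7/10) + 10^(96.1/10) + 10^(93.1/10)) = 101.31 dB SPL.
Excess over the loudest (98.7 dB): 101.31 − 98.7 = 2.6 dB.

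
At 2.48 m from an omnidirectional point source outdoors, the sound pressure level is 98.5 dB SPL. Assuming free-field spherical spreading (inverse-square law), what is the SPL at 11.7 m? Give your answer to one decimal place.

Free-field point source: level drops by 20·log₁₀ of the distance ratio.
ΔL = −20·log₁₀(11.7/2.48) = -13.47 dB, so L₂ = 98.5 + (-13.47) = 85.0 dB SPL.

85.0 dB SPL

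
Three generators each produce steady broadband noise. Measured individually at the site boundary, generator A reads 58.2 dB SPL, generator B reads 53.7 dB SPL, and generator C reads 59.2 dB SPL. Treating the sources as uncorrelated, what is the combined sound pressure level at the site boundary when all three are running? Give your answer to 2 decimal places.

Add the sources as powers (linear), then convert back to dB:
L_total = 10·log₁₀(10^(58.2/10) + 10^(53.7/10) + 10^(59.2/10)) = 10·log₁₀(1727000) = 62.37 dB SPL.

62.37 dB SPL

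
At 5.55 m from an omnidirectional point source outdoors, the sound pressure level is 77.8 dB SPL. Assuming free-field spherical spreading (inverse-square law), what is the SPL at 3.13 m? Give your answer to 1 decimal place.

82.8 dB SPL

Inverse-square spreading gives ΔL = −20·log₁₀(d₂/d₁).
ΔL = −20·log₁₀(3.13/5.55) = 4.97 dB, so L₂ = 77.8 + (4.97) = 82.8 dB SPL.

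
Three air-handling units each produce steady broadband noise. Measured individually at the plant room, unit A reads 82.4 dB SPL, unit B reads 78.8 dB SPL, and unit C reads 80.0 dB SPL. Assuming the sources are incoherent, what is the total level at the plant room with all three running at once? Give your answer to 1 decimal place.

85.4 dB SPL

Incoherent sources sum as intensities:
L_total = 10·log₁₀(10^(82.4/10) + 10^(78.8/10) + 10^(80.0/10)) = 10·log₁₀(349600000) = 85.4 dB SPL.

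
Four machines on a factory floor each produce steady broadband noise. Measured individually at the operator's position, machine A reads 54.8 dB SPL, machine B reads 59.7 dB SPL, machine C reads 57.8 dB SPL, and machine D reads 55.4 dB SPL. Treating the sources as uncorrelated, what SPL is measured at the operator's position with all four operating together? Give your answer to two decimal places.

63.39 dB SPL

Uncorrelated sources add in intensity (power), not in dB.
L_total = 10·log₁₀(10^(54.8/10) + 10^(59.7/10) + 10^(57.8/10) + 10^(55.4/10)) = 10·log₁₀(2185000) = 63.39 dB SPL.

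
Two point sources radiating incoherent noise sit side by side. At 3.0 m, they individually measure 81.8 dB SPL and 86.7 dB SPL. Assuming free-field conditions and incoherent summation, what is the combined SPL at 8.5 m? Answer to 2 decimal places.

78.87 dB SPL

Combined at 3.0 m: 10·log₁₀(10^(81.8/10)+10^(86.7/10)) = 87.918 dB SPL.
Then apply −20·log₁₀(8.5/3.0) = -9.046 dB → 78.87 dB SPL.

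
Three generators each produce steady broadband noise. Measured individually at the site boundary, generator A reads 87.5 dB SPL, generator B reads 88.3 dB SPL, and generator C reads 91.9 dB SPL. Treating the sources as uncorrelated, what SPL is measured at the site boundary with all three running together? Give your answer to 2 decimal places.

Incoherent sources sum as intensities:
L_total = 10·log₁₀(10^(87.5/10) + 10^(88.3/10) + 10^(91.9/10)) = 10·log₁₀(2787000000) = 94.45 dB SPL.

94.45 dB SPL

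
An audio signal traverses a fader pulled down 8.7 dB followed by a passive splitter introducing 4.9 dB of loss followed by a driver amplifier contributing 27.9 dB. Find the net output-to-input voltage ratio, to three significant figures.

5.19

Net gain = (−8.7) + (−4.9) + 27.9 = 14.3 dB.
Voltage ratio = 10^(14.3/20) = 5.19.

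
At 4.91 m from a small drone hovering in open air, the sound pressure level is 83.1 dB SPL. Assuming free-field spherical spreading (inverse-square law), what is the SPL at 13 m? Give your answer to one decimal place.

74.6 dB SPL

Free-field point source: level drops by 20·log₁₀ of the distance ratio.
ΔL = −20·log₁₀(13/4.91) = -8.46 dB, so L₂ = 83.1 + (-8.46) = 74.6 dB SPL.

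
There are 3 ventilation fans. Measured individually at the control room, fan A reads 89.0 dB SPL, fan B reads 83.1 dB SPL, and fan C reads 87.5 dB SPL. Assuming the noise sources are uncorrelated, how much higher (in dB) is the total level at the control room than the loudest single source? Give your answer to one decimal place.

2.9 dB

Uncorrelated sources add in intensity (power), not in dB.
L_total = 10·log₁₀(10^(89.0/10) + 10^(83.1/10) + 10^(87.5/10)) = 91.93 dB SPL.
Excess over the loudest (89.0 dB): 91.93 − 89.0 = 2.9 dB.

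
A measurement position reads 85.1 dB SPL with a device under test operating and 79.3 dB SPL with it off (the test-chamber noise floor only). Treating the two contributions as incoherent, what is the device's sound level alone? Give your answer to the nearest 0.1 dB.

Subtract intensities: L_src = 10·log₁₀(10^(L_total/10) − 10^(L_bg/10)).
L_src = 10·log₁₀(10^(85.1/10) − 10^(79.3/10)) = 10·log₁₀(238500000) = 83.8 dB SPL.

83.8 dB SPL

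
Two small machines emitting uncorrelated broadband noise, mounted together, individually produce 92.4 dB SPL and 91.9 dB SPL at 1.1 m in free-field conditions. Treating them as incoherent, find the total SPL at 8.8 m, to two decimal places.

77.11 dB SPL

Combined at 1.1 m: 10·log₁₀(10^(92.4/10)+10^(91.9/10)) = 95.167 dB SPL.
Then apply −20·log₁₀(8.8/1.1) = -18.062 dB → 77.11 dB SPL.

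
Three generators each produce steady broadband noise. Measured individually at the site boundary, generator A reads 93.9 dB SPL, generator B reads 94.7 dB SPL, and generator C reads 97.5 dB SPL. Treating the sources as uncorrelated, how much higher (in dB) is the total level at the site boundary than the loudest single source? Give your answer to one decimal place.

2.9 dB

Incoherent sources sum as intensities:
L_total = 10·log₁₀(10^(93.9/10) + 10^(94.7/10) + 10^(97.5/10)) = 100.43 dB SPL.
Excess over the loudest (97.5 dB): 100.43 − 97.5 = 2.9 dB.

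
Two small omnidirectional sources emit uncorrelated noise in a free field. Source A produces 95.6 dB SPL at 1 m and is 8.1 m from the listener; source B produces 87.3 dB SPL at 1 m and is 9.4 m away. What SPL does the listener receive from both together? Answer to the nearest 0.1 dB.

77.9 dB SPL

At the listener: L_A = 95.6 − 20·log₁₀(8.1) = 77.43 dB; L_B = 87.3 − 20·log₁₀(9.4) = 67.84 dB.
Combined: 10·log₁₀(10^(77.43/10)+10^(67.84/10)) = 77.9 dB SPL.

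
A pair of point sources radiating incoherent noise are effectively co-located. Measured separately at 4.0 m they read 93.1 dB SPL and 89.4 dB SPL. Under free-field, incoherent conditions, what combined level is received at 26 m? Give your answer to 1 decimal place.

78.4 dB SPL

Combined at 4.0 m: 10·log₁₀(10^(93.1/10)+10^(89.4/10)) = 94.64 dB SPL.
Then apply −20·log₁₀(26/4.0) = -16.26 dB → 78.4 dB SPL.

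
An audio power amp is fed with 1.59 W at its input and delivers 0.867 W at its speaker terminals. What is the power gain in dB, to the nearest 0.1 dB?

For a power ratio, dB = 10·log₁₀(P₂/P₁).
10·log₁₀(0.867/1.59) = 10·log₁₀(0.5453) = -2.6 dB.

-2.6 dB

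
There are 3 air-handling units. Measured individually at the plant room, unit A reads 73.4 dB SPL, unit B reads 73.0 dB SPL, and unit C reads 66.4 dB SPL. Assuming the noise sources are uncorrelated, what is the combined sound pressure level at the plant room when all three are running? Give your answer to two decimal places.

Add the sources as powers (linear), then convert back to dB:
L_total = 10·log₁₀(10^(73.4/10) + 10^(73.0/10) + 10^(66.4/10)) = 10·log₁₀(46200000) = 76.65 dB SPL.

76.65 dB SPL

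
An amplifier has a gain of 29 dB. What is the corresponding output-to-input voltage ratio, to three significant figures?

28.2

Voltage ratio = 10^(dB/20).
10^(29/20) = 10^(1.450) = 28.2.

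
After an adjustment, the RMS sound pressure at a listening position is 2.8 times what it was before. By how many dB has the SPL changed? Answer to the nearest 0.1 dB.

Sound pressure is an amplitude quantity: ΔL = 20·log₁₀(p₂/p₁).
20·log₁₀(2.8) = 8.9 dB.

8.9 dB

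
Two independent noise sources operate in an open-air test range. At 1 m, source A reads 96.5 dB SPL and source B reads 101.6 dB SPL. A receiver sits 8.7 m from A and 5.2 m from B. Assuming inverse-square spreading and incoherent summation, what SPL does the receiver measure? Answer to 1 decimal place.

87.7 dB SPL

At the listener: L_A = 96.5 − 20·log₁₀(8.7) = 77.71 dB; L_B = 101.6 − 20·log₁₀(5.2) = 87.28 dB.
Combined: 10·log₁₀(10^(77.71/10)+10^(87.28/10)) = 87.7 dB SPL.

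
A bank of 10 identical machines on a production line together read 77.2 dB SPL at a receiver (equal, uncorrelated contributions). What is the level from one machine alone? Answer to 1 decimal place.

67.2 dB SPL

10 equal incoherent sources add 10·log₁₀(10) = 10.00 dB over one source.
L_one = 77.2 − 10.00 = 67.2 dB SPL.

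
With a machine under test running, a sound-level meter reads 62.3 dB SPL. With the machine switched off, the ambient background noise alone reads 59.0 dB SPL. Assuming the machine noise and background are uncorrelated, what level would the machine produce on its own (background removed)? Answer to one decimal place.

Background correction is a power subtraction:
L_src = 10·log₁₀(10^(62.3/10) − 10^(59.0/10)) = 10·log₁₀(903900) = 59.6 dB SPL.

59.6 dB SPL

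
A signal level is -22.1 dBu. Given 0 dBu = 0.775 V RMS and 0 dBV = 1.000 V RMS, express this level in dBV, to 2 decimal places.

-24.31 dBV

The offset between the scales is 20·log₁₀(0.775/1.000) = −2.214 dB.
So dBV = -22.1 − 2.214 = -24.31 dBV.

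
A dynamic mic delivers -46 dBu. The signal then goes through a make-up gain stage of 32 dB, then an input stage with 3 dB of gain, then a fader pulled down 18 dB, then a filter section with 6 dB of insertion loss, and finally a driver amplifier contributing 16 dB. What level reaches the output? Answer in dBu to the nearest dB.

-19 dBu

In dB, series stages simply add:
-46 + 32 + 3 − 18 − 6 + 16 = -19 dBu.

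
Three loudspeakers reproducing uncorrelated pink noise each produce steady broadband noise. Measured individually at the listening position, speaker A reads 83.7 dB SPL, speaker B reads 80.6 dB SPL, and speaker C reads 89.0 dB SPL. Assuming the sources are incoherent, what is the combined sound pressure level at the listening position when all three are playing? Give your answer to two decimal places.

90.58 dB SPL

Incoherent sources sum as intensities:
L_total = 10·log₁₀(10^(83.7/10) + 10^(80.6/10) + 10^(89.0/10)) = 10·log₁₀(1144000000) = 90.58 dB SPL.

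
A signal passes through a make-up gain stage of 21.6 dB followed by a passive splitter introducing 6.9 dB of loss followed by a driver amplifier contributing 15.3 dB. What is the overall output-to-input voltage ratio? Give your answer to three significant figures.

31.6

Net gain = 21.6 + (−6.9) + 15.3 = 30.0 dB.
Voltage ratio = 10^(30.0/20) = 31.6.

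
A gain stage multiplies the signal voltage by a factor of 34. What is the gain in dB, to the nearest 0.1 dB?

For a voltage ratio, dB = 20·log₁₀(V₂/V₁).
20·log₁₀(34) = 30.6 dB.

30.6 dB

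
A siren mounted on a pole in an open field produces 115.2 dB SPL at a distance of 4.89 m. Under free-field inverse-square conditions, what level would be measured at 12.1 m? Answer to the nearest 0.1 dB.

107.3 dB SPL

Inverse-square spreading gives ΔL = −20·log₁₀(d₂/d₁).
ΔL = −20·log₁₀(12.1/4.89) = -7.87 dB, so L₂ = 115.2 + (-7.87) = 107.3 dB SPL.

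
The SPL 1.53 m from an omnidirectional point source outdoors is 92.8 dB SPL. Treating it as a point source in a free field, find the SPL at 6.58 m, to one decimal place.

For a point source in a free field, ΔL = −20·log₁₀(d₂/d₁).
ΔL = −20·log₁₀(6.58/1.53) = -12.67 dB, so L₂ = 92.8 + (-12.67) = 80.1 dB SPL.

80.1 dB SPL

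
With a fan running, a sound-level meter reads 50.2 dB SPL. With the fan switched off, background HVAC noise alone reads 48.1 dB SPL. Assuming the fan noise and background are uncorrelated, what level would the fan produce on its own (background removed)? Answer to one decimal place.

46.0 dB SPL

Subtract intensities: L_src = 10·log₁₀(10^(L_total/10) − 10^(L_bg/10)).
L_src = 10·log₁₀(10^(50.2/10) − 10^(48.1/10)) = 10·log₁₀(40150) = 46.0 dB SPL.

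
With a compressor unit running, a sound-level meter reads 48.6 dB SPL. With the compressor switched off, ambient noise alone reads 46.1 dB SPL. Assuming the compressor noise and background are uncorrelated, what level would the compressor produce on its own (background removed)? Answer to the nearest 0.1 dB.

45.0 dB SPL

Subtract intensities: L_src = 10·log₁₀(10^(L_total/10) − 10^(L_bg/10)).
L_src = 10·log₁₀(10^(48.6/10) − 10^(46.1/10)) = 10·log₁₀(31710) = 45.0 dB SPL.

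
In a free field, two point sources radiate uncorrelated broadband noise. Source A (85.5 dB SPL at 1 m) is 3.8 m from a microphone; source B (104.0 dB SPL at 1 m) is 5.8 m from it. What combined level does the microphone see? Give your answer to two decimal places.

88.87 dB SPL

At the listener: L_A = 85.5 − 20·log₁₀(3.8) = 73.904 dB; L_B = 104.0 − 20·log₁₀(5.8) = 88.731 dB.
Combined: 10·log₁₀(10^(73.904/10)+10^(88.731/10)) = 88.87 dB SPL.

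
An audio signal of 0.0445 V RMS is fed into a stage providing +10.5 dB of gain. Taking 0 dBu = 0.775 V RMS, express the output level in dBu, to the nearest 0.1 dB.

-14.3 dBu

Input level: 20·log₁₀(0.0445/0.775) = -24.82 dBu.
Output: -24.82 + 10.5 = -14.3 dBu.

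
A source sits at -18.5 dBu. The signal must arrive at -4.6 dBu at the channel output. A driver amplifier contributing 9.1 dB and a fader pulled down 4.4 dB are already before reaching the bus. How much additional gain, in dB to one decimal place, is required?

9.2 dB

The required make-up gain is the shortfall in the dB sum.
G = -4.6 − (-18.5) − 9.1 + 4.4 = 9.2 dB.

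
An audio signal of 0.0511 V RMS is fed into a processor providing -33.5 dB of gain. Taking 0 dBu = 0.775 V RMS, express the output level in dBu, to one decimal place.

-57.1 dBu

Input level: 20·log₁₀(0.0511/0.775) = -23.62 dBu.
Output: -23.62 − 33.5 = -57.1 dBu.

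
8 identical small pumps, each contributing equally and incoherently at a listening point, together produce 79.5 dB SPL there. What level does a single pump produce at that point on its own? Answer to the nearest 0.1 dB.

70.5 dB SPL

8 equal incoherent sources add 10·log₁₀(8) = 9.03 dB over one source.
L_one = 79.5 − 9.03 = 70.5 dB SPL.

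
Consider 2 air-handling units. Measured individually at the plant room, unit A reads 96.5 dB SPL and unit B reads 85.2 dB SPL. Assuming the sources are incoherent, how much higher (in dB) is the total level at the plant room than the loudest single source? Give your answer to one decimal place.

0.3 dB

Add the sources as powers (linear), then convert back to dB:
L_total = 10·log₁₀(10^(96.5/10) + 10^(85.2/10)) = 96.81 dB SPL.
Excess over the loudest (96.5 dB): 96.81 − 96.5 = 0.3 dB.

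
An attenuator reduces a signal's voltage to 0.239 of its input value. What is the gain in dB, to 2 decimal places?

For a voltage ratio, dB = 20·log₁₀(V₂/V₁).
20·log₁₀(0.239) = -12.43 dB.

-12.43 dB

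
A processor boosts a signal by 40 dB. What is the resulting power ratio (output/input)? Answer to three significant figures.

Power ratio = 10^(dB/10).
10^(40/10) = 10^(4.000) = 10000.

10000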